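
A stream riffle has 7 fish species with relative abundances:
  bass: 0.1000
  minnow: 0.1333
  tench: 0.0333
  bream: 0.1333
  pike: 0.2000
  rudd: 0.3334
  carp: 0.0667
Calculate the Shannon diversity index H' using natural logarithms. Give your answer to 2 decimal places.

1.75

Each pᵢ ln pᵢ term (working shown to 4 dp, full precision carried): 0.1×(-2.3026)=-0.2303, 0.1333×(-2.0152)=-0.2686, 0.0333×(-3.4022)=-0.1133, 0.1333×(-2.0152)=-0.2686, 0.2×(-1.6094)=-0.3219, 0.3334×(-1.0984)=-0.3662, 0.0667×(-2.7076)=-0.1806.
Sum = -1.7495, so H' = 1.75.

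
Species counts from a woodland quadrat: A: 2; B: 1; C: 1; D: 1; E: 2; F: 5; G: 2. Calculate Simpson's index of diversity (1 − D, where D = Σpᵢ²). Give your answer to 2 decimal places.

0.80

Total N = 2+1+1+1+2+5+2 = 14, so the proportions are 0.1429, 0.0714, 0.0714, 0.0714, 0.1429, 0.3571, 0.1429 (working shown to 4 dp, full precision carried).
D = 0.1429² + 0.0714² + 0.0714² + 0.0714² + 0.1429² + 0.3571² + 0.1429² = 0.0204 + 0.0051 + 0.0051 + 0.0051 + 0.0204 + 0.1276 + 0.0204 = 0.2041.
So 1 − D = 0.7959, i.e. 0.80 to 2 decimal places.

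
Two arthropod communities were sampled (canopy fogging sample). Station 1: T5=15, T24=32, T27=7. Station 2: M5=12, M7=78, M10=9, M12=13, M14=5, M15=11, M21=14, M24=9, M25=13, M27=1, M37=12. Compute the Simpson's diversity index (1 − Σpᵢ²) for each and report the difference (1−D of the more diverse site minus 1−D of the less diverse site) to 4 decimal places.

Station 1: N=54, proportions 0.2777778, 0.5925926, 0.1296296, giving 1−D = 0.5548697 (working shown to 7 dp, full precision carried).
Station 2: N=177, proportions 0.0677966, 0.440678, 0.0508475, 0.0734463, 0.0282486, 0.0621469, 0.079096, 0.0508475, 0.0734463, 0.0056497, 0.0677966, giving 1−D = 0.7697022.
Difference = |0.5548697 − 0.7697022| = 0.2148325, i.e. 0.2148 to 4 decimal places.

0.2148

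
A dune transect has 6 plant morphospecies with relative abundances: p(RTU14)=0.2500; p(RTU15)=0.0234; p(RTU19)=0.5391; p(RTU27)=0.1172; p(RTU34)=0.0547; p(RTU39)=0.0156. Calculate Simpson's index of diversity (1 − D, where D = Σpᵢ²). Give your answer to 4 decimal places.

D = 0.25² + 0.0234² + 0.5391² + 0.1172² + 0.0547² + 0.0156² = 0.062500 + 0.000548 + 0.290629 + 0.013736 + 0.002992 + 0.000243 = 0.370648 (working shown to 6 dp, full precision carried).
So 1 − D = 0.629352, i.e. 0.6294 to 4 decimal places.

0.6294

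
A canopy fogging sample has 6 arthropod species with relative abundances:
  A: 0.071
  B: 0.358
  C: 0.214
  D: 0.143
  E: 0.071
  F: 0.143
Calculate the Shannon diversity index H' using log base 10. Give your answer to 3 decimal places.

0.708

Each pᵢ log₁₀ pᵢ term (working shown to 5 dp, full precision carried): 0.071×(-1.14874)=-0.08156, 0.358×(-0.44612)=-0.15971, 0.214×(-0.66959)=-0.14329, 0.143×(-0.84466)=-0.12079, 0.071×(-1.14874)=-0.08156, 0.143×(-0.84466)=-0.12079.
Sum = -0.70770, so H' = 0.708.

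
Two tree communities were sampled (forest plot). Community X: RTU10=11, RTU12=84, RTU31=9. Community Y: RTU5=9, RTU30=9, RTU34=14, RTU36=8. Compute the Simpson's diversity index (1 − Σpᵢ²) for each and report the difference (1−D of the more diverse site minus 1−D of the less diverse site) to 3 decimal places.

0.407

Community X: N=104, proportions 0.10577, 0.80769, 0.08654, giving 1−D = 0.32896 (working shown to 5 dp, full precision carried).
Community Y: N=40, proportions 0.225, 0.225, 0.35, 0.2, giving 1−D = 0.73625.
Difference = |0.32896 − 0.73625| = 0.40729, i.e. 0.407 to 3 decimal places.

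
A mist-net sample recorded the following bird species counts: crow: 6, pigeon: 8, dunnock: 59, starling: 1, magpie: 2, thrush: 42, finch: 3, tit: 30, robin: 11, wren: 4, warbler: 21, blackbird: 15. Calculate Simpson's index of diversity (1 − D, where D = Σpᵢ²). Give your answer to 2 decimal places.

0.83

Total N = 6+8+59+1+2+42+3+30+11+4+21+15 = 202, so the proportions are 0.0297, 0.0396, 0.2921, 0.005, 0.0099, 0.2079, 0.0149, 0.1485, 0.0545, 0.0198, 0.104, 0.0743 (working shown to 4 dp, full precision carried).
D = 0.0297² + 0.0396² + 0.2921² + 0.005² + 0.0099² + 0.2079² + 0.0149² + 0.1485² + 0.0545² + 0.0198² + 0.104² + 0.0743² = 0.0009 + 0.0016 + 0.0853 + 0.0000 + 0.0001 + 0.0432 + 0.0002 + 0.0221 + 0.0030 + 0.0004 + 0.0108 + 0.0055 = 0.1731.
So 1 − D = 0.8269, i.e. 0.83 to 2 decimal places.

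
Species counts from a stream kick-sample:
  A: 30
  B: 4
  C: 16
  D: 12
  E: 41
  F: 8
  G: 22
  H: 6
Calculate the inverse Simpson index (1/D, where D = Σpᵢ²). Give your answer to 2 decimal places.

Total N = 30+4+16+12+41+8+22+6 = 139, so the proportions are 0.215827, 0.028777, 0.115108, 0.086331, 0.294964, 0.057554, 0.158273, 0.043165 (working shown to 6 dp, full precision carried).
D = 0.215827² + 0.028777² + 0.115108² + 0.086331² + 0.294964² + 0.057554² + 0.158273² + 0.043165² = 0.046581 + 0.000828 + 0.013250 + 0.007453 + 0.087004 + 0.003312 + 0.025050 + 0.001863 = 0.185342.
So 1/D = 5.3954, i.e. 5.40 to 2 decimal places.

5.40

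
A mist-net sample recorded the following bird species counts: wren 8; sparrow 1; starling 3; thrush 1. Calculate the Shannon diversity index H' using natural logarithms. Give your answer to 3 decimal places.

1.032

Total N = 8+1+3+1 = 13, so the proportions are 0.61538, 0.07692, 0.23077, 0.07692 (working shown to 5 dp, full precision carried).
Each pᵢ ln pᵢ term: 0.61538×(-0.48551)=-0.29877, 0.07692×(-2.56495)=-0.19730, 0.23077×(-1.46634)=-0.33839, 0.07692×(-2.56495)=-0.19730.
Sum = -1.03177, so H' = 1.032.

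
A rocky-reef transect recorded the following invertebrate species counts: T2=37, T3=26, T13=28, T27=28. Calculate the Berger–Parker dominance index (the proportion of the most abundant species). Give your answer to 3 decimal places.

Total N = 37+26+28+28 = 119, so the proportions are 0.31092, 0.21849, 0.23529, 0.23529 (working shown to 5 dp, full precision carried).
The largest proportion is 0.31092, i.e. d = 0.311 to 3 decimal places.

0.311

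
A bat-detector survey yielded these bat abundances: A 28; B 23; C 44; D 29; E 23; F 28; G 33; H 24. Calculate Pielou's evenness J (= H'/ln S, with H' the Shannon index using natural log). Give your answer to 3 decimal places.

0.989

Total N = 28+23+44+29+23+28+33+24 = 232, so the proportions are 0.12069, 0.09914, 0.18966, 0.125, 0.09914, 0.12069, 0.14224, 0.10345 (working shown to 5 dp, full precision carried).
H' = −Σ pᵢ ln pᵢ = −((-0.25520) + (-0.22913) + (-0.31531) + (-0.25993) + (-0.22913) + (-0.25520) + (-0.27740) + (-0.23469)) = 2.05600.
With S = 8 species, ln S = 2.07944, so J = 2.05600/2.07944 = 0.98873, i.e. 0.989 to 3 decimal places.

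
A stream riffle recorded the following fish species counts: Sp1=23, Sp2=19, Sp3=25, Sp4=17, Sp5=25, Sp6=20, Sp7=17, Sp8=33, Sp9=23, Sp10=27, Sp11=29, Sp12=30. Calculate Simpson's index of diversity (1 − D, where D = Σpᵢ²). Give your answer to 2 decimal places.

Total N = 23+19+25+17+25+20+17+33+23+27+29+30 = 288, so the proportions are 0.0799, 0.066, 0.0868, 0.059, 0.0868, 0.0694, 0.059, 0.1146, 0.0799, 0.0938, 0.1007, 0.1042 (working shown to 4 dp, full precision carried).
D = 0.0799² + 0.066² + 0.0868² + 0.059² + 0.0868² + 0.0694² + 0.059² + 0.1146² + 0.0799² + 0.0938² + 0.1007² + 0.1042² = 0.0064 + 0.0044 + 0.0075 + 0.0035 + 0.0075 + 0.0048 + 0.0035 + 0.0131 + 0.0064 + 0.0088 + 0.0101 + 0.0109 = 0.0869.
So 1 − D = 0.9131, i.e. 0.91 to 2 decimal places.

0.91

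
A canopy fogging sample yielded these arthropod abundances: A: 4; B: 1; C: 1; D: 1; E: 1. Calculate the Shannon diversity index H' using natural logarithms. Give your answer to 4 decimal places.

Total N = 4+1+1+1+1 = 8, so the proportions are 0.5, 0.125, 0.125, 0.125, 0.125 (working shown to 6 dp, full precision carried).
Each pᵢ ln pᵢ term: 0.5×(-0.693147)=-0.346574, 0.125×(-2.079442)=-0.259930, 0.125×(-2.079442)=-0.259930, 0.125×(-2.079442)=-0.259930, 0.125×(-2.079442)=-0.259930.
Sum = -1.386294, so H' = 1.3863.

1.3863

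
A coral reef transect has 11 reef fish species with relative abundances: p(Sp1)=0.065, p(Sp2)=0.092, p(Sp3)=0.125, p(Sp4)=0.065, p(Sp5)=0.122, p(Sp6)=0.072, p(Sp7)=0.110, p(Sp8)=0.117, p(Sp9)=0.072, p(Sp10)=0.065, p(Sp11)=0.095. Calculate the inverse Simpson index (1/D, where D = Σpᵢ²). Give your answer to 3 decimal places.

10.327

D = 0.065² + 0.092² + 0.125² + 0.065² + 0.122² + 0.072² + 0.11² + 0.117² + 0.072² + 0.065² + 0.095² = 0.00422500 + 0.00846400 + 0.01562500 + 0.00422500 + 0.01488400 + 0.00518400 + 0.01210000 + 0.01368900 + 0.00518400 + 0.00422500 + 0.00902500 = 0.09683000 (working shown to 8 dp, full precision carried).
So 1/D = 10.32738, i.e. 10.327 to 3 decimal places.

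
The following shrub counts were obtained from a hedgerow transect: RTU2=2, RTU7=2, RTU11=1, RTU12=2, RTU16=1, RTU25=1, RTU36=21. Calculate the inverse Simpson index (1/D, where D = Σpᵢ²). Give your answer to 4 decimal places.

Total N = 2+2+1+2+1+1+21 = 30, so the proportions are 0.0666667, 0.0666667, 0.0333333, 0.0666667, 0.0333333, 0.0333333, 0.7 (working shown to 7 dp, full precision carried).
D = 0.0666667² + 0.0666667² + 0.0333333² + 0.0666667² + 0.0333333² + 0.0333333² + 0.7² = 0.0044444 + 0.0044444 + 0.0011111 + 0.0044444 + 0.0011111 + 0.0011111 + 0.4900000 = 0.5066667.
So 1/D = 1.973684, i.e. 1.9737 to 4 decimal places.

1.9737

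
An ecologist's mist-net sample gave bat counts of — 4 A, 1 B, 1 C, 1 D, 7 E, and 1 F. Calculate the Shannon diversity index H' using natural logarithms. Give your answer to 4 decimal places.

Total N = 4+1+1+1+7+1 = 15, so the proportions are 0.266667, 0.066667, 0.066667, 0.066667, 0.466667, 0.066667 (working shown to 6 dp, full precision carried).
Each pᵢ ln pᵢ term: 0.266667×(-1.321756)=-0.352468, 0.066667×(-2.708050)=-0.180537, 0.066667×(-2.708050)=-0.180537, 0.066667×(-2.708050)=-0.180537, 0.466667×(-0.762140)=-0.355665, 0.066667×(-2.708050)=-0.180537.
Sum = -1.430280, so H' = 1.4303.

1.4303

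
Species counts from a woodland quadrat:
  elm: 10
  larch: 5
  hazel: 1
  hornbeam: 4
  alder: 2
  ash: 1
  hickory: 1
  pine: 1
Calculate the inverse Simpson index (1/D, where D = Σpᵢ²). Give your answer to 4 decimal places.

Total N = 10+5+1+4+2+1+1+1 = 25, so the proportions are 0.4, 0.2, 0.04, 0.16, 0.08, 0.04, 0.04, 0.04 (working shown to 8 dp, full precision carried).
D = 0.4² + 0.2² + 0.04² + 0.16² + 0.08² + 0.04² + 0.04² + 0.04² = 0.16000000 + 0.04000000 + 0.00160000 + 0.02560000 + 0.00640000 + 0.00160000 + 0.00160000 + 0.00160000 = 0.23840000.
So 1/D = 4.194631, i.e. 4.1946 to 4 decimal places.

4.1946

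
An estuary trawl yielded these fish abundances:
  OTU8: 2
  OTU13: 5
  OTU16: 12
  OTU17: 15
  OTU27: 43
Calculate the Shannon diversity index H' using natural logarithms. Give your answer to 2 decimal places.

Total N = 2+5+12+15+43 = 77, so the proportions are 0.026, 0.0649, 0.1558, 0.1948, 0.5584 (working shown to 4 dp, full precision carried).
Each pᵢ ln pᵢ term: 0.026×(-3.6507)=-0.0948, 0.0649×(-2.7344)=-0.1776, 0.1558×(-1.8589)=-0.2897, 0.1948×(-1.6358)=-0.3187, 0.5584×(-0.5826)=-0.3254.
Sum = -1.2061, so H' = 1.21.

1.21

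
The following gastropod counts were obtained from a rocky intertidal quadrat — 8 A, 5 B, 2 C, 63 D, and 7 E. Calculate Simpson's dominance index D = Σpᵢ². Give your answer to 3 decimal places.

Total N = 8+5+2+63+7 = 85, so the proportions are 0.09412, 0.05882, 0.02353, 0.74118, 0.08235 (working shown to 5 dp, full precision carried).
D = 0.09412² + 0.05882² + 0.02353² + 0.74118² + 0.08235² = 0.00886 + 0.00346 + 0.00055 + 0.54934 + 0.00678 = 0.56900.
To 3 decimal places, D = 0.569.

0.569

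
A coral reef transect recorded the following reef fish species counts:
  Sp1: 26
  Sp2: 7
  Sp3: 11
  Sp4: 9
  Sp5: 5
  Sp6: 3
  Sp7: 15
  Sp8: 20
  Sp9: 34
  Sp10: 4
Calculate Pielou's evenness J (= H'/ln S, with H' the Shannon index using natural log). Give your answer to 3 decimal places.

Total N = 26+7+11+9+5+3+15+20+34+4 = 134, so the proportions are 0.19403, 0.05224, 0.08209, 0.06716, 0.03731, 0.02239, 0.11194, 0.14925, 0.25373, 0.02985 (working shown to 5 dp, full precision carried).
H' = −Σ pᵢ ln pᵢ = −((-0.31816) + (-0.15421) + (-0.20522) + (-0.18138) + (-0.12270) + (-0.08506) + (-0.24513) + (-0.28390) + (-0.34799) + (-0.10482)) = 2.04856.
With S = 10 species, ln S = 2.30259, so J = 2.04856/2.30259 = 0.88968, i.e. 0.890 to 3 decimal places.

0.890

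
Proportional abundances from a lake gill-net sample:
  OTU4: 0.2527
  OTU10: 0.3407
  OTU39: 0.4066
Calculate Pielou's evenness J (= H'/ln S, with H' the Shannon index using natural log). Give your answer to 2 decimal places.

H' = −Σ pᵢ ln pᵢ = −((-0.3476) + (-0.3668) + (-0.3659)) = 1.0804 (working shown to 4 dp, full precision carried).
With S = 3 species, ln S = 1.0986, so J = 1.0804/1.0986 = 0.9834, i.e. 0.98 to 2 decimal places.

0.98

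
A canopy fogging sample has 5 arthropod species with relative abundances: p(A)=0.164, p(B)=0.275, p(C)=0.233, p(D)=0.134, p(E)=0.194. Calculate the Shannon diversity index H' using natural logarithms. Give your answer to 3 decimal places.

1.578

Each pᵢ ln pᵢ term (working shown to 5 dp, full precision carried): 0.164×(-1.80789)=-0.29649, 0.275×(-1.29098)=-0.35502, 0.233×(-1.45672)=-0.33942, 0.134×(-2.00992)=-0.26933, 0.194×(-1.63990)=-0.31814.
Sum = -1.57840, so H' = 1.578.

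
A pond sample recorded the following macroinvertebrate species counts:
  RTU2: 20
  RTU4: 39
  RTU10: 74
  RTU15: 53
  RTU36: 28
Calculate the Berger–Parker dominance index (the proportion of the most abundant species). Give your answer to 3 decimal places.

Total N = 20+39+74+53+28 = 214, so the proportions are 0.09346, 0.18224, 0.34579, 0.24766, 0.13084 (working shown to 5 dp, full precision carried).
The largest proportion is 0.34579, i.e. d = 0.346 to 3 decimal places.

0.346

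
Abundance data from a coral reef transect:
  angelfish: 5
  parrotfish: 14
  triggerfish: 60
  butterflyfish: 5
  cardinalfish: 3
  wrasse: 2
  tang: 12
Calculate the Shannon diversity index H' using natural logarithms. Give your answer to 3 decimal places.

1.316

Total N = 5+14+60+5+3+2+12 = 101, so the proportions are 0.0495, 0.13861, 0.59406, 0.0495, 0.0297, 0.0198, 0.11881 (working shown to 5 dp, full precision carried).
Each pᵢ ln pᵢ term: 0.0495×(-3.00568)=-0.14880, 0.13861×(-1.97606)=-0.27391, 0.59406×(-0.52078)=-0.30937, 0.0495×(-3.00568)=-0.14880, 0.0297×(-3.51651)=-0.10445, 0.0198×(-3.92197)=-0.07766, 0.11881×(-2.13021)=-0.25309.
Sum = -1.31608, so H' = 1.316.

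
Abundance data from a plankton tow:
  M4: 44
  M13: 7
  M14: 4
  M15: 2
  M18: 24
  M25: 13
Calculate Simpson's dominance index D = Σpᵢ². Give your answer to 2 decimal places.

0.31

Total N = 44+7+4+2+24+13 = 94, so the proportions are 0.4681, 0.0745, 0.0426, 0.0213, 0.2553, 0.1383 (working shown to 4 dp, full precision carried).
D = 0.4681² + 0.0745² + 0.0426² + 0.0213² + 0.2553² + 0.1383² = 0.2191 + 0.0055 + 0.0018 + 0.0005 + 0.0652 + 0.0191 = 0.3112.
To 2 decimal places, D = 0.31.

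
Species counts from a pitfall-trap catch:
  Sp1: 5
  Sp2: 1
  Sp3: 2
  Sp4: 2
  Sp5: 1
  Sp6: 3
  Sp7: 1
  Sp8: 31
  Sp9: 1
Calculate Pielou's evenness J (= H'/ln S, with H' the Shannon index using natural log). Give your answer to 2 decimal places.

Total N = 5+1+2+2+1+3+1+31+1 = 47, so the proportions are 0.1064, 0.0213, 0.0426, 0.0426, 0.0213, 0.0638, 0.0213, 0.6596, 0.0213 (working shown to 4 dp, full precision carried).
H' = −Σ pᵢ ln pᵢ = −((-0.2384) + (-0.0819) + (-0.1343) + (-0.1343) + (-0.0819) + (-0.1756) + (-0.0819) + (-0.2745) + (-0.0819)) = 1.2848.
With S = 9 species, ln S = 2.1972, so J = 1.2848/2.1972 = 0.5848, i.e. 0.58 to 2 decimal places.

0.58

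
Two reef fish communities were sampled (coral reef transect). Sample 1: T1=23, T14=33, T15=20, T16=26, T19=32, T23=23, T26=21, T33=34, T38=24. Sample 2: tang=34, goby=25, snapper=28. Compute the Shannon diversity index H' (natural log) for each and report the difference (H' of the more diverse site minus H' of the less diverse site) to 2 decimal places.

1.09

Sample 1: N=236, proportions 0.0975, 0.1398, 0.0847, 0.1102, 0.1356, 0.0975, 0.089, 0.1441, 0.1017, giving H' = 2.1789 (working shown to 4 dp, full precision carried).
Sample 2: N=87, proportions 0.3908, 0.2874, 0.3218, giving H' = 1.0904.
Difference = |2.1789 − 1.0904| = 1.0885, i.e. 1.09 to 2 decimal places.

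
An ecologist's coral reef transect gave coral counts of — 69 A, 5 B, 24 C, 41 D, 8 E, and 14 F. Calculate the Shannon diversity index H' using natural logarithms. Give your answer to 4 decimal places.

Total N = 69+5+24+41+8+14 = 161, so the proportions are 0.428571, 0.031056, 0.149068, 0.254658, 0.049689, 0.086957 (working shown to 6 dp, full precision carried).
Each pᵢ ln pᵢ term: 0.428571×(-0.847298)=-0.363128, 0.031056×(-3.471966)=-0.107825, 0.149068×(-1.903351)=-0.283729, 0.254658×(-1.367832)=-0.348330, 0.049689×(-3.001963)=-0.149166, 0.086957×(-2.442347)=-0.212378.
Sum = -1.464556, so H' = 1.4646.

1.4646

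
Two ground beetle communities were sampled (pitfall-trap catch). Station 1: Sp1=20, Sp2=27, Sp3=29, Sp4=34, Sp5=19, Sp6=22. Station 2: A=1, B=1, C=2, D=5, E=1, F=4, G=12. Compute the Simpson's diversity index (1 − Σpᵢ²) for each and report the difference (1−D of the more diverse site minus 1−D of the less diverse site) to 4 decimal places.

Station 1: N=151, proportions 0.13245, 0.178808, 0.192053, 0.225166, 0.125828, 0.145695, giving 1−D = 0.825841 (working shown to 6 dp, full precision carried).
Station 2: N=26, proportions 0.038462, 0.038462, 0.076923, 0.192308, 0.038462, 0.153846, 0.461538, giving 1−D = 0.715976.
Difference = |0.825841 − 0.715976| = 0.109865, i.e. 0.1099 to 4 decimal places.

0.1099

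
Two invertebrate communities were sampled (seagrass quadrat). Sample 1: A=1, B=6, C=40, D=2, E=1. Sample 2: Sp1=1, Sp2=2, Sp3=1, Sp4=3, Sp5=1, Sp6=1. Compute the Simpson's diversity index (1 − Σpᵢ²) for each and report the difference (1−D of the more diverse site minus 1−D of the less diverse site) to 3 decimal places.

Sample 1: N=50, proportions 0.02, 0.12, 0.8, 0.04, 0.02, giving 1−D = 0.34320 (working shown to 5 dp, full precision carried).
Sample 2: N=9, proportions 0.11111, 0.22222, 0.11111, 0.33333, 0.11111, 0.11111, giving 1−D = 0.79012.
Difference = |0.34320 − 0.79012| = 0.44692, i.e. 0.447 to 3 decimal places.

0.447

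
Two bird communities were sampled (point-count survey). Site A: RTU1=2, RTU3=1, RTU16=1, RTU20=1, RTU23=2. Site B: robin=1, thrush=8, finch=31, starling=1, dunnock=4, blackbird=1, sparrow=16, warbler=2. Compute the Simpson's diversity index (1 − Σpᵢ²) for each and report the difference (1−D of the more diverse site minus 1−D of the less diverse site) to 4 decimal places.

0.0939

Site A: N=7, proportions 0.2857143, 0.1428571, 0.1428571, 0.1428571, 0.2857143, giving 1−D = 0.7755102 (working shown to 7 dp, full precision carried).
Site B: N=64, proportions 0.015625, 0.125, 0.484375, 0.015625, 0.0625, 0.015625, 0.25, 0.03125, giving 1−D = 0.6816406.
Difference = |0.7755102 − 0.6816406| = 0.0938696, i.e. 0.0939 to 4 decimal places.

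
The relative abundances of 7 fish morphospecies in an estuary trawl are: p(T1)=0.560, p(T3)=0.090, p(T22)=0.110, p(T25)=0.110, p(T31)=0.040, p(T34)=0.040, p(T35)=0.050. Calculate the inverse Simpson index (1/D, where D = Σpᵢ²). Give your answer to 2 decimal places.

2.84

D = 0.56² + 0.09² + 0.11² + 0.11² + 0.04² + 0.04² + 0.05² = 0.31360 + 0.00810 + 0.01210 + 0.01210 + 0.00160 + 0.00160 + 0.00250 = 0.35160 (working shown to 5 dp, full precision carried).
So 1/D = 2.8441, i.e. 2.84 to 2 decimal places.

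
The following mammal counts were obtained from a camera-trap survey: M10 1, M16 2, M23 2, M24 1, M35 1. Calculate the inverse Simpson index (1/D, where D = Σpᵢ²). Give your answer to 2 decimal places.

Total N = 1+2+2+1+1 = 7, so the proportions are 0.142857, 0.285714, 0.285714, 0.142857, 0.142857 (working shown to 6 dp, full precision carried).
D = 0.142857² + 0.285714² + 0.285714² + 0.142857² + 0.142857² = 0.020408 + 0.081633 + 0.081633 + 0.020408 + 0.020408 = 0.224490.
So 1/D = 4.4545, i.e. 4.45 to 2 decimal places.

4.45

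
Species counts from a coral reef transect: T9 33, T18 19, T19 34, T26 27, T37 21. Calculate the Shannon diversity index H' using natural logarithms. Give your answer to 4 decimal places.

1.5833

Total N = 33+19+34+27+21 = 134, so the proportions are 0.246269, 0.141791, 0.253731, 0.201493, 0.156716 (working shown to 6 dp, full precision carried).
Each pᵢ ln pᵢ term: 0.246269×(-1.401332)=-0.345104, 0.141791×(-1.953401)=-0.276975, 0.253731×(-1.371479)=-0.347987, 0.201493×(-1.602003)=-0.322792, 0.156716×(-1.853317)=-0.290445.
Sum = -1.583303, so H' = 1.5833.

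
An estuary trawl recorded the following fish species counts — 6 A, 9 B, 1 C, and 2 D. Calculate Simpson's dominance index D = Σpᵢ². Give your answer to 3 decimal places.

Total N = 6+9+1+2 = 18, so the proportions are 0.33333, 0.5, 0.05556, 0.11111 (working shown to 5 dp, full precision carried).
D = 0.33333² + 0.5² + 0.05556² + 0.11111² = 0.11111 + 0.25000 + 0.00309 + 0.01235 = 0.37654.
To 3 decimal places, D = 0.377.

0.377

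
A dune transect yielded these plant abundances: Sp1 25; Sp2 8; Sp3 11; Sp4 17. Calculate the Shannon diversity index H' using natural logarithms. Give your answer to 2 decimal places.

1.30

Total N = 25+8+11+17 = 61, so the proportions are 0.4098, 0.1311, 0.1803, 0.2787 (working shown to 4 dp, full precision carried).
Each pᵢ ln pᵢ term: 0.4098×(-0.8920)=-0.3656, 0.1311×(-2.0314)=-0.2664, 0.1803×(-1.7130)=-0.3089, 0.2787×(-1.2777)=-0.3561.
Sum = -1.2970, so H' = 1.30.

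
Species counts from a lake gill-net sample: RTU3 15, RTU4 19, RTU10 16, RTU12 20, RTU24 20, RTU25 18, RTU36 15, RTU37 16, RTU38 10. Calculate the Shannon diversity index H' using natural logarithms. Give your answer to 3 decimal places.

Total N = 15+19+16+20+20+18+15+16+10 = 149, so the proportions are 0.10067, 0.12752, 0.10738, 0.13423, 0.13423, 0.12081, 0.10067, 0.10738, 0.06711 (working shown to 5 dp, full precision carried).
Each pᵢ ln pᵢ term: 0.10067×(-2.29590)=-0.23113, 0.12752×(-2.05951)=-0.26262, 0.10738×(-2.23136)=-0.23961, 0.13423×(-2.00821)=-0.26956, 0.13423×(-2.00821)=-0.26956, 0.12081×(-2.11357)=-0.25533, 0.10067×(-2.29590)=-0.23113, 0.10738×(-2.23136)=-0.23961, 0.06711×(-2.70136)=-0.18130.
Sum = -2.17985, so H' = 2.180.

2.180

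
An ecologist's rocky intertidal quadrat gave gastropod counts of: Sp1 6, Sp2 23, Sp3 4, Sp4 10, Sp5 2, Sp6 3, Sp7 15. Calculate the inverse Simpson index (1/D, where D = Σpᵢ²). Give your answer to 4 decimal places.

4.3188

Total N = 6+23+4+10+2+3+15 = 63, so the proportions are 0.0952381, 0.36507937, 0.06349206, 0.15873016, 0.03174603, 0.04761905, 0.23809524 (working shown to 8 dp, full precision carried).
D = 0.0952381² + 0.36507937² + 0.06349206² + 0.15873016² + 0.03174603² + 0.04761905² + 0.23809524² = 0.00907029 + 0.13328294 + 0.00403124 + 0.02519526 + 0.00100781 + 0.00226757 + 0.05668934 = 0.23154447.
So 1/D = 4.318825, i.e. 4.3188 to 4 decimal places.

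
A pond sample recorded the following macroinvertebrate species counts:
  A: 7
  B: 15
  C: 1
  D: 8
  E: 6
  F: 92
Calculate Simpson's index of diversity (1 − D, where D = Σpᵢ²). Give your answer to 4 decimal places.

0.4688

Total N = 7+15+1+8+6+92 = 129, so the proportions are 0.054264, 0.116279, 0.007752, 0.062016, 0.046512, 0.713178 (working shown to 6 dp, full precision carried).
D = 0.054264² + 0.116279² + 0.007752² + 0.062016² + 0.046512² + 0.713178² = 0.002945 + 0.013521 + 0.000060 + 0.003846 + 0.002163 + 0.508623 = 0.531158.
So 1 − D = 0.468842, i.e. 0.4688 to 4 decimal places.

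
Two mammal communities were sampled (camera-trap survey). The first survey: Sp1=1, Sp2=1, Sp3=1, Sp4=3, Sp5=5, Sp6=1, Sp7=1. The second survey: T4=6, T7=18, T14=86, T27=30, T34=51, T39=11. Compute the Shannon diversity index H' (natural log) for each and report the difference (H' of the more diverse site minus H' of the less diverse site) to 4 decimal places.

The first survey: N=13, proportions 0.076923, 0.076923, 0.076923, 0.230769, 0.384615, 0.076923, 0.076923, giving H' = 1.692409 (working shown to 6 dp, full precision carried).
The second survey: N=202, proportions 0.029703, 0.089109, 0.425743, 0.148515, 0.252475, 0.054455, giving H' = 1.472689.
Difference = |1.692409 − 1.472689| = 0.219720, i.e. 0.2197 to 4 decimal places.

0.2197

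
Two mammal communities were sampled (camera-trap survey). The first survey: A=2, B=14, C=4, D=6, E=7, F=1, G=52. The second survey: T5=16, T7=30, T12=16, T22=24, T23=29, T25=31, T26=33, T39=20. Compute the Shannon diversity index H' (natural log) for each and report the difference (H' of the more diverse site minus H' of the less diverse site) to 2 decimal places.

0.77

The first survey: N=86, proportions 0.0233, 0.1628, 0.0465, 0.0698, 0.0814, 0.0116, 0.6047, giving H' = 1.2716 (working shown to 4 dp, full precision carried).
The second survey: N=199, proportions 0.0804, 0.1508, 0.0804, 0.1206, 0.1457, 0.1558, 0.1658, 0.1005, giving H' = 2.0449.
Difference = |1.2716 − 2.0449| = 0.7733, i.e. 0.77 to 2 decimal places.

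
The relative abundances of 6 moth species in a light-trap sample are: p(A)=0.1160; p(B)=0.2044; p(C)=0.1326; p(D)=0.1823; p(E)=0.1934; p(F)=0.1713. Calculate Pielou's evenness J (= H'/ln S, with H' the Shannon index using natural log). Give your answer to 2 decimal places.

H' = −Σ pᵢ ln pᵢ = −((-0.2499) + (-0.3245) + (-0.2679) + (-0.3103) + (-0.3178) + (-0.3022)) = 1.7726 (working shown to 4 dp, full precision carried).
With S = 6 species, ln S = 1.7918, so J = 1.7726/1.7918 = 0.9893, i.e. 0.99 to 2 decimal places.

0.99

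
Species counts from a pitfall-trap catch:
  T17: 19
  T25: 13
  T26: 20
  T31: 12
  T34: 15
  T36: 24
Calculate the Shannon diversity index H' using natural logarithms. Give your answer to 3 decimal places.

Total N = 19+13+20+12+15+24 = 103, so the proportions are 0.18447, 0.12621, 0.19417, 0.1165, 0.14563, 0.23301 (working shown to 5 dp, full precision carried).
Each pᵢ ln pᵢ term: 0.18447×(-1.69029)=-0.31180, 0.12621×(-2.06978)=-0.26123, 0.19417×(-1.63900)=-0.31825, 0.1165×(-2.14982)=-0.25046, 0.14563×(-1.92668)=-0.28058, 0.23301×(-1.45668)=-0.33942.
Sum = -1.76176, so H' = 1.762.

1.762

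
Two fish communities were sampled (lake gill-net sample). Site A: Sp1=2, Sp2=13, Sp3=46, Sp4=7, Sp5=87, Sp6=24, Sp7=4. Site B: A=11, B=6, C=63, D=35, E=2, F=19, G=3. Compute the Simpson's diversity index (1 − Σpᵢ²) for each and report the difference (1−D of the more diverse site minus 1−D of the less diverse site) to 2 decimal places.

Site A: N=183, proportions 0.0109, 0.071, 0.2514, 0.0383, 0.4754, 0.1311, 0.0219, giving 1−D = 0.6865 (working shown to 4 dp, full precision carried).
Site B: N=139, proportions 0.0791, 0.0432, 0.4532, 0.2518, 0.0144, 0.1367, 0.0216, giving 1−D = 0.7037.
Difference = |0.6865 − 0.7037| = 0.0172, i.e. 0.02 to 2 decimal places.

0.02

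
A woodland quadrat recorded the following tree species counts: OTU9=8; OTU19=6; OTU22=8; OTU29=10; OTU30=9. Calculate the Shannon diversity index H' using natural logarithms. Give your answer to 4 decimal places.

1.5960

Total N = 8+6+8+10+9 = 41, so the proportions are 0.195122, 0.146341, 0.195122, 0.243902, 0.219512 (working shown to 6 dp, full precision carried).
Each pᵢ ln pᵢ term: 0.195122×(-1.634131)=-0.318855, 0.146341×(-1.921813)=-0.281241, 0.195122×(-1.634131)=-0.318855, 0.243902×(-1.410987)=-0.344143, 0.219512×(-1.516347)=-0.332857.
Sum = -1.595950, so H' = 1.5960.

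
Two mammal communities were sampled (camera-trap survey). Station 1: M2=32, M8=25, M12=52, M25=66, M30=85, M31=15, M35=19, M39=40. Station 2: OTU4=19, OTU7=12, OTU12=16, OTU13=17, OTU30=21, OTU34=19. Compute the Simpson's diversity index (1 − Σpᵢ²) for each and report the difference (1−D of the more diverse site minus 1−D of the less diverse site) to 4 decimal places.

Station 1: N=334, proportions 0.095808, 0.07485, 0.155689, 0.197605, 0.254491, 0.04491, 0.056886, 0.11976, giving 1−D = 0.837570 (working shown to 6 dp, full precision carried).
Station 2: N=104, proportions 0.182692, 0.115385, 0.153846, 0.163462, 0.201923, 0.182692, giving 1−D = 0.828772.
Difference = |0.837570 − 0.828772| = 0.008798, i.e. 0.0088 to 4 decimal places.

0.0088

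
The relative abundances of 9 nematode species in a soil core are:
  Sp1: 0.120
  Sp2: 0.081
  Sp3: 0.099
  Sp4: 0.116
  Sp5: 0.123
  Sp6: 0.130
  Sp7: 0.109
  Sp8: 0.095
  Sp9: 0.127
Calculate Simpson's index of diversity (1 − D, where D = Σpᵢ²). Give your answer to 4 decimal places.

D = 0.12² + 0.081² + 0.099² + 0.116² + 0.123² + 0.13² + 0.109² + 0.095² + 0.127² = 0.014400 + 0.006561 + 0.009801 + 0.013456 + 0.015129 + 0.016900 + 0.011881 + 0.009025 + 0.016129 = 0.113282 (working shown to 6 dp, full precision carried).
So 1 − D = 0.886718, i.e. 0.8867 to 4 decimal places.

0.8867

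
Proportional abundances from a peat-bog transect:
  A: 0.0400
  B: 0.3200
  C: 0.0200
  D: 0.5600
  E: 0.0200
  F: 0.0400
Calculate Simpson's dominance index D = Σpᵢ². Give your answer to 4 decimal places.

D = 0.04² + 0.32² + 0.02² + 0.56² + 0.02² + 0.04² = 0.001600 + 0.102400 + 0.000400 + 0.313600 + 0.000400 + 0.001600 = 0.420000 (working shown to 6 dp, full precision carried).
To 4 decimal places, D = 0.4200.

0.4200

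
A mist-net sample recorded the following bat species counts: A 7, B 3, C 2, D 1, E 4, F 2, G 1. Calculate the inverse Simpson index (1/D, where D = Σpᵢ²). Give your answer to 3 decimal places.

Total N = 7+3+2+1+4+2+1 = 20, so the proportions are 0.35, 0.15, 0.1, 0.05, 0.2, 0.1, 0.05 (working shown to 7 dp, full precision carried).
D = 0.35² + 0.15² + 0.1² + 0.05² + 0.2² + 0.1² + 0.05² = 0.1225000 + 0.0225000 + 0.0100000 + 0.0025000 + 0.0400000 + 0.0100000 + 0.0025000 = 0.2100000.
So 1/D = 4.76190, i.e. 4.762 to 3 decimal places.

4.762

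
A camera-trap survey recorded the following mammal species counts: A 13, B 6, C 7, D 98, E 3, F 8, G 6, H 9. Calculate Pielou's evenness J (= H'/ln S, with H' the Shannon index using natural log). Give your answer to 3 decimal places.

0.622

Total N = 13+6+7+98+3+8+6+9 = 150, so the proportions are 0.08667, 0.04, 0.04667, 0.65333, 0.02, 0.05333, 0.04, 0.06 (working shown to 5 dp, full precision carried).
H' = −Σ pᵢ ln pᵢ = −((-0.21196) + (-0.12876) + (-0.14302) + (-0.27810) + (-0.07824) + (-0.15633) + (-0.12876) + (-0.16880)) = 1.29397.
With S = 8 species, ln S = 2.07944, so J = 1.29397/2.07944 = 0.62227, i.e. 0.622 to 3 decimal places.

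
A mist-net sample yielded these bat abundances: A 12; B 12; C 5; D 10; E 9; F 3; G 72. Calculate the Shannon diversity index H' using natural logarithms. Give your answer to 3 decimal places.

1.384

Total N = 12+12+5+10+9+3+72 = 123, so the proportions are 0.09756, 0.09756, 0.04065, 0.0813, 0.07317, 0.02439, 0.58537 (working shown to 5 dp, full precision carried).
Each pᵢ ln pᵢ term: 0.09756×(-2.32728)=-0.22705, 0.09756×(-2.32728)=-0.22705, 0.04065×(-3.20275)=-0.13019, 0.0813×(-2.50960)=-0.20403, 0.07317×(-2.61496)=-0.19134, 0.02439×(-3.71357)=-0.09057, 0.58537×(-0.53552)=-0.31347.
Sum = -1.38372, so H' = 1.384.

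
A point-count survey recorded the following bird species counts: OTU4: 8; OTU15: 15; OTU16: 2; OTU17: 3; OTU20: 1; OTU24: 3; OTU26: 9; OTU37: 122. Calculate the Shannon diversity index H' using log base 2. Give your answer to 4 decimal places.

Total N = 8+15+2+3+1+3+9+122 = 163, so the proportions are 0.04908, 0.092025, 0.01227, 0.018405, 0.006135, 0.018405, 0.055215, 0.748466 (working shown to 6 dp, full precision carried).
Each pᵢ log₂ pᵢ term: 0.04908×(-4.348728)=-0.213435, 0.092025×(-3.441838)=-0.316734, 0.01227×(-6.348728)=-0.077899, 0.018405×(-5.763766)=-0.106082, 0.006135×(-7.348728)=-0.045084, 0.018405×(-5.763766)=-0.106082, 0.055215×(-4.178803)=-0.230731, 0.748466×(-0.417991)=-0.312852.
Sum = -1.408897, so H' = 1.4089.

1.4089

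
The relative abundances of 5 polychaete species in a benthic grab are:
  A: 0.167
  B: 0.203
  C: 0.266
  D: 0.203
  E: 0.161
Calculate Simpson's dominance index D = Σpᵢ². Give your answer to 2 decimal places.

0.21

D = 0.167² + 0.203² + 0.266² + 0.203² + 0.161² = 0.0279 + 0.0412 + 0.0708 + 0.0412 + 0.0259 = 0.2070 (working shown to 4 dp, full precision carried).
To 2 decimal places, D = 0.21.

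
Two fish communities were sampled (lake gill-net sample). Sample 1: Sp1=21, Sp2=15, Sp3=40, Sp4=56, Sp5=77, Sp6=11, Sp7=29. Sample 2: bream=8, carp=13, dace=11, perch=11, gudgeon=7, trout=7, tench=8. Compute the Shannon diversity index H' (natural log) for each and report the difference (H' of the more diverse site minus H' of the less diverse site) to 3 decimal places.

0.161

Sample 1: N=249, proportions 0.08434, 0.06024, 0.16064, 0.2249, 0.30924, 0.04418, 0.11647, giving H' = 1.75829 (working shown to 5 dp, full precision carried).
Sample 2: N=65, proportions 0.12308, 0.2, 0.16923, 0.16923, 0.10769, 0.10769, 0.12308, giving H' = 1.91882.
Difference = |1.75829 − 1.91882| = 0.16053, i.e. 0.161 to 3 decimal places.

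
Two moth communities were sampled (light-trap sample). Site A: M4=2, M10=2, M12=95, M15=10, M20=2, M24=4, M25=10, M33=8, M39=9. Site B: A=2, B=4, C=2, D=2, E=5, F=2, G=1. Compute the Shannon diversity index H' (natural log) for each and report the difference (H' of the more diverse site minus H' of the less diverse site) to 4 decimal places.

0.5670

Site A: N=142, proportions 0.014085, 0.014085, 0.669014, 0.070423, 0.014085, 0.028169, 0.070423, 0.056338, 0.06338, giving H' = 1.260161 (working shown to 6 dp, full precision carried).
Site B: N=18, proportions 0.111111, 0.222222, 0.111111, 0.111111, 0.277778, 0.111111, 0.055556, giving H' = 1.827175.
Difference = |1.260161 − 1.827175| = 0.567014, i.e. 0.5670 to 4 decimal places.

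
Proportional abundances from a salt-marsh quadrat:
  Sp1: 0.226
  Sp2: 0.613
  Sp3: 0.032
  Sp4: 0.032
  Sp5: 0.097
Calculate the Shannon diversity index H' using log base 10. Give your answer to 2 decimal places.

0.47

Each pᵢ log₁₀ pᵢ term (working shown to 4 dp, full precision carried): 0.226×(-0.6459)=-0.1460, 0.613×(-0.2125)=-0.1303, 0.032×(-1.4949)=-0.0478, 0.032×(-1.4949)=-0.0478, 0.097×(-1.0132)=-0.0983.
Sum = -0.4702, so H' = 0.47.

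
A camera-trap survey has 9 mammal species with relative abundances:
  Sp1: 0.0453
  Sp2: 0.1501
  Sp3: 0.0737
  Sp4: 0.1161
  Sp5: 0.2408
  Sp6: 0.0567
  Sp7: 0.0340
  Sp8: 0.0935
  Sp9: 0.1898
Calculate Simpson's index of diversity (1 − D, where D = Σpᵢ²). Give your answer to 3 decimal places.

D = 0.0453² + 0.1501² + 0.0737² + 0.1161² + 0.2408² + 0.0567² + 0.034² + 0.0935² + 0.1898² = 0.00205 + 0.02253 + 0.00543 + 0.01348 + 0.05798 + 0.00321 + 0.00116 + 0.00874 + 0.03602 = 0.15061 (working shown to 5 dp, full precision carried).
So 1 − D = 0.84939, i.e. 0.849 to 3 decimal places.

0.849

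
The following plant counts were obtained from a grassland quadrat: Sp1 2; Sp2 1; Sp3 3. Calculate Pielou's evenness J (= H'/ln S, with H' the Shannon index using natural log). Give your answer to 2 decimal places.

0.92

Total N = 2+1+3 = 6, so the proportions are 0.3333, 0.1667, 0.5 (working shown to 4 dp, full precision carried).
H' = −Σ pᵢ ln pᵢ = −((-0.3662) + (-0.2986) + (-0.3466)) = 1.0114.
With S = 3 species, ln S = 1.0986, so J = 1.0114/1.0986 = 0.9206, i.e. 0.92 to 2 decimal places.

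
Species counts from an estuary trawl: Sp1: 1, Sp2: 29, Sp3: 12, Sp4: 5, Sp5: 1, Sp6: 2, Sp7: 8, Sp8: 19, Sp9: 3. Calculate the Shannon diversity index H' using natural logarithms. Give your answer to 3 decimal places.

1.722

Total N = 1+29+12+5+1+2+8+19+3 = 80, so the proportions are 0.0125, 0.3625, 0.15, 0.0625, 0.0125, 0.025, 0.1, 0.2375, 0.0375 (working shown to 5 dp, full precision carried).
Each pᵢ ln pᵢ term: 0.0125×(-4.38203)=-0.05478, 0.3625×(-1.01473)=-0.36784, 0.15×(-1.89712)=-0.28457, 0.0625×(-2.77259)=-0.17329, 0.0125×(-4.38203)=-0.05478, 0.025×(-3.68888)=-0.09222, 0.1×(-2.30259)=-0.23026, 0.2375×(-1.43759)=-0.34143, 0.0375×(-3.28341)=-0.12313.
Sum = -1.72228, so H' = 1.722.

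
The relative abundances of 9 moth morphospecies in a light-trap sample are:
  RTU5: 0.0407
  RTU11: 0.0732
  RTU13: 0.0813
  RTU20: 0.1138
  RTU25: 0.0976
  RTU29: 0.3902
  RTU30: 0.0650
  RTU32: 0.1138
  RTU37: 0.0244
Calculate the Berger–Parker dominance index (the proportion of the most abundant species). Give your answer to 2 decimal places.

0.39

The largest proportion is 0.3902, i.e. d = 0.39 to 2 decimal places.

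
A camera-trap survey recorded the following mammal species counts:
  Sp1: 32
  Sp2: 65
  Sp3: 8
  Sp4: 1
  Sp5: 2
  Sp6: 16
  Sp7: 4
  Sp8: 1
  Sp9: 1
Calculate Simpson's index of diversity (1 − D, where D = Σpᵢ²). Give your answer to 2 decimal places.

Total N = 32+65+8+1+2+16+4+1+1 = 130, so the proportions are 0.2462, 0.5, 0.0615, 0.0077, 0.0154, 0.1231, 0.0308, 0.0077, 0.0077 (working shown to 4 dp, full precision carried).
D = 0.2462² + 0.5² + 0.0615² + 0.0077² + 0.0154² + 0.1231² + 0.0308² + 0.0077² + 0.0077² = 0.0606 + 0.2500 + 0.0038 + 0.0001 + 0.0002 + 0.0151 + 0.0009 + 0.0001 + 0.0001 = 0.3309.
So 1 − D = 0.6691, i.e. 0.67 to 2 decimal places.

0.67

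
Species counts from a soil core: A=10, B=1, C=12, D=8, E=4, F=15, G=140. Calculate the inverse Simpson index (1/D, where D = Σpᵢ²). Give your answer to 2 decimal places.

Total N = 10+1+12+8+4+15+140 = 190, so the proportions are 0.05263, 0.00526, 0.06316, 0.04211, 0.02105, 0.07895, 0.73684 (working shown to 5 dp, full precision carried).
D = 0.05263² + 0.00526² + 0.06316² + 0.04211² + 0.02105² + 0.07895² + 0.73684² = 0.00277 + 0.00003 + 0.00399 + 0.00177 + 0.00044 + 0.00623 + 0.54294 = 0.55817.
So 1/D = 1.7916, i.e. 1.79 to 2 decimal places.

1.79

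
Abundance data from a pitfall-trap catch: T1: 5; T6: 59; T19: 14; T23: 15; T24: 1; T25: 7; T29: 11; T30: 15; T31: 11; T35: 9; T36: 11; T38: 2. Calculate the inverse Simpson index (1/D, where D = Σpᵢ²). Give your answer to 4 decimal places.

5.5054

Total N = 5+59+14+15+1+7+11+15+11+9+11+2 = 160, so the proportions are 0.03125, 0.36875, 0.0875, 0.09375, 0.00625, 0.04375, 0.06875, 0.09375, 0.06875, 0.05625, 0.06875, 0.0125 (working shown to 8 dp, full precision carried).
D = 0.03125² + 0.36875² + 0.0875² + 0.09375² + 0.00625² + 0.04375² + 0.06875² + 0.09375² + 0.06875² + 0.05625² + 0.06875² + 0.0125² = 0.00097656 + 0.13597656 + 0.00765625 + 0.00878906 + 0.00003906 + 0.00191406 + 0.00472656 + 0.00878906 + 0.00472656 + 0.00316406 + 0.00472656 + 0.00015625 = 0.18164062.
So 1/D = 5.505376, i.e. 5.5054 to 4 decimal places.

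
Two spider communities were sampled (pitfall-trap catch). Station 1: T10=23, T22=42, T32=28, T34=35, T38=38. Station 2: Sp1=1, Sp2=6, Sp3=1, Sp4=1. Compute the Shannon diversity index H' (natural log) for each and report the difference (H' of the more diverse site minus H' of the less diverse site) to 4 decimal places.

Station 1: N=166, proportions 0.138554, 0.253012, 0.168675, 0.210843, 0.228916, giving H' = 1.587496 (working shown to 6 dp, full precision carried).
Station 2: N=9, proportions 0.111111, 0.666667, 0.111111, 0.111111, giving H' = 1.002718.
Difference = |1.587496 − 1.002718| = 0.584778, i.e. 0.5848 to 4 decimal places.

0.5848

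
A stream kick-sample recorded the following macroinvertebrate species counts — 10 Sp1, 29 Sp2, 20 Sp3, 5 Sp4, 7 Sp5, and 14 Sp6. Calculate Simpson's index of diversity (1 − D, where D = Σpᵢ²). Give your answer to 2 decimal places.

0.78

Total N = 10+29+20+5+7+14 = 85, so the proportions are 0.1176, 0.3412, 0.2353, 0.0588, 0.0824, 0.1647 (working shown to 4 dp, full precision carried).
D = 0.1176² + 0.3412² + 0.2353² + 0.0588² + 0.0824² + 0.1647² = 0.0138 + 0.1164 + 0.0554 + 0.0035 + 0.0068 + 0.0271 = 0.2230.
So 1 − D = 0.7770, i.e. 0.78 to 2 decimal places.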